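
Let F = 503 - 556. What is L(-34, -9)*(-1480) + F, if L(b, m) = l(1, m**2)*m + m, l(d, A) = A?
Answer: 1092187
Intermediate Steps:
F = -53
L(b, m) = m + m**3 (L(b, m) = m**2*m + m = m**3 + m = m + m**3)
L(-34, -9)*(-1480) + F = (-9 + (-9)**3)*(-1480) - 53 = (-9 - 729)*(-1480) - 53 = -738*(-1480) - 53 = 1092240 - 53 = 1092187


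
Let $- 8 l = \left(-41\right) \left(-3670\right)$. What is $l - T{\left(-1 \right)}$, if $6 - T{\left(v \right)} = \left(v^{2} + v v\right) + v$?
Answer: $- \frac{75255}{4} \approx -18814.0$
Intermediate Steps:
$T{\left(v \right)} = 6 - v - 2 v^{2}$ ($T{\left(v \right)} = 6 - \left(\left(v^{2} + v v\right) + v\right) = 6 - \left(\left(v^{2} + v^{2}\right) + v\right) = 6 - \left(2 v^{2} + v\right) = 6 - \left(v + 2 v^{2}\right) = 6 - v - 2 v^{2}$)
$l = - \frac{75235}{4}$ ($l = - \frac{\left(-41\right) \left(-3670\right)}{8} = \left(- \frac{1}{8}\right) 150470 = - \frac{75235}{4} \approx -18809.0$)
$l - T{\left(-1 \right)} = - \frac{75235}{4} - \left(6 - -1 - 2 \left(-1\right)^{2}\right) = - \frac{75235}{4} - \left(6 + 1 - 2\right) = - \frac{75235}{4} - 5 = - \frac{75255}{4}$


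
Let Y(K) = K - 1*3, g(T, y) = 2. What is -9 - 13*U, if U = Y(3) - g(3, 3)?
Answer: 17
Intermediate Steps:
Y(K) = -3 + K (Y(K) = K - 3 = -3 + K)
U = -2 (U = (-3 + 3) - 1*2 = 0 - 2 = -2)
-9 - 13*U = -9 - 13*(-2) = -9 + 26 = 17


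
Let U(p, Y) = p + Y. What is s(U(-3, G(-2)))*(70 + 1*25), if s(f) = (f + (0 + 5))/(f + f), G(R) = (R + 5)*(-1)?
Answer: 95/12 ≈ 7.9167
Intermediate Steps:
G(R) = -5 - R (G(R) = (5 + R)*(-1) = -5 - R)
U(p, Y) = Y + p
s(f) = (5 + f)/(2*f) (s(f) = (f + 5)/((2*f)) = (5 + f)*(1/(2*f)) = (5 + f)/(2*f))
s(U(-3, G(-2)))*(70 + 1*25) = ((5 + ((-5 - 1*(-2)) - 3))/(2*((-5 - 1*(-2)) - 3)))*(70 + 1*25) = ((5 + ((-5 + 2) - 3))/(2*((-5 + 2) - 3)))*(70 + 25) = ((5 + (-3 - 3))/(2*(-3 - 3)))*95 = ((½)*(5 - 6)/(-6))*95 = ((½)*(-⅙)*(-1))*95 = (1/12)*95 = 95/12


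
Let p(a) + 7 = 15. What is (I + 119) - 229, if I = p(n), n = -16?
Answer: -102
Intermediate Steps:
p(a) = 8 (p(a) = -7 + 15 = 8)
I = 8
(I + 119) - 229 = (8 + 119) - 229 = 127 - 229 = -102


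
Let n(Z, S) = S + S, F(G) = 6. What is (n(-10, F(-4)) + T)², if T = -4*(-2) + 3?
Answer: 529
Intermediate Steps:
n(Z, S) = 2*S
T = 11 (T = 8 + 3 = 11)
(n(-10, F(-4)) + T)² = (2*6 + 11)² = (12 + 11)² = 23² = 529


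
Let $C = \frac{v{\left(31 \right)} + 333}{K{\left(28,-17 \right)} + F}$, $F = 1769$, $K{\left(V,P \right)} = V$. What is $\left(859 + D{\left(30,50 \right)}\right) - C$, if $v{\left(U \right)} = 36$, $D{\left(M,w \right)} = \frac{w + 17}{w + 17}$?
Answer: $\frac{515017}{599} \approx 859.79$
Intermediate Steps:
$D{\left(M,w \right)} = 1$ ($D{\left(M,w \right)} = \frac{17 + w}{17 + w} = 1$)
$C = \frac{123}{599}$ ($C = \frac{36 + 333}{28 + 1769} = \frac{369}{1797} = 369 \cdot \frac{1}{1797} = \frac{123}{599} \approx 0.20534$)
$\left(859 + D{\left(30,50 \right)}\right) - C = \left(859 + 1\right) - \frac{123}{599} = 860 - \frac{123}{599} = \frac{515017}{599}$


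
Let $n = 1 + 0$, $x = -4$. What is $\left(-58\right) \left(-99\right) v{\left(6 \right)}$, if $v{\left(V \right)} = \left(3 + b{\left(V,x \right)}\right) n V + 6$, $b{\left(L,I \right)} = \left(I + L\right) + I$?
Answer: $68904$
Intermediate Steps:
$b{\left(L,I \right)} = L + 2 I$
$n = 1$
$v{\left(V \right)} = 6 + V \left(-5 + V\right)$ ($v{\left(V \right)} = \left(3 + \left(V + 2 \left(-4\right)\right)\right) 1 V + 6 = \left(3 + \left(V - 8\right)\right) 1 V + 6 = \left(3 + \left(-8 + V\right)\right) 1 V + 6 = \left(-5 + V\right) 1 V + 6 = \left(-5 + V\right) V + 6 = V \left(-5 + V\right) + 6 = 6 + V \left(-5 + V\right)$)
$\left(-58\right) \left(-99\right) v{\left(6 \right)} = \left(-58\right) \left(-99\right) \left(6 + 6^{2} - 30\right) = 5742 \left(6 + 36 - 30\right) = 5742 \cdot 12 = 68904$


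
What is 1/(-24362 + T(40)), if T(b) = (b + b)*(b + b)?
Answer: -1/17962 ≈ -5.5673e-5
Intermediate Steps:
T(b) = 4*b² (T(b) = (2*b)*(2*b) = 4*b²)
1/(-24362 + T(40)) = 1/(-24362 + 4*40²) = 1/(-24362 + 4*1600) = 1/(-24362 + 6400) = 1/(-17962) = -1/17962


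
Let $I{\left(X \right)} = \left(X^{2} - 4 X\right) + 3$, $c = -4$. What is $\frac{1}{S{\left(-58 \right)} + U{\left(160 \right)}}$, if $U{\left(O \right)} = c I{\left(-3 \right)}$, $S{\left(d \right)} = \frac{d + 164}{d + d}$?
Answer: $- \frac{58}{5621} \approx -0.010318$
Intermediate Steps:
$I{\left(X \right)} = 3 + X^{2} - 4 X$
$S{\left(d \right)} = \frac{164 + d}{2 d}$
$U{\left(O \right)} = -96$ ($U{\left(O \right)} = - 4 \left(3 + \left(-3\right)^{2} - -12\right) = - 4 \left(3 + 9 + 12\right) = \left(-4\right) 24 = -96$)
$\frac{1}{S{\left(-58 \right)} + U{\left(160 \right)}} = \frac{1}{\frac{164 - 58}{2 \left(-58\right)} - 96} = \frac{1}{\frac{1}{2} \left(- \frac{1}{58}\right) 106 - 96} = \frac{1}{- \frac{53}{58} - 96} = \frac{1}{- \frac{5621}{58}} = - \frac{58}{5621}$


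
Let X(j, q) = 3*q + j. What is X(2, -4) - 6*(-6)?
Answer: 26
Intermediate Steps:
X(j, q) = j + 3*q
X(2, -4) - 6*(-6) = (2 + 3*(-4)) - 6*(-6) = (2 - 12) + 36 = -10 + 36 = 26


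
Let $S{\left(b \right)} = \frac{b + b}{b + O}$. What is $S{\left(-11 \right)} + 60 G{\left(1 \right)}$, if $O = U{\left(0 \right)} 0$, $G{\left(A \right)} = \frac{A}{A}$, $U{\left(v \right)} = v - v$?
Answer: $62$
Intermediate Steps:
$U{\left(v \right)} = 0$
$G{\left(A \right)} = 1$
$O = 0$ ($O = 0 \cdot 0 = 0$)
$S{\left(b \right)} = 2$ ($S{\left(b \right)} = \frac{b + b}{b + 0} = \frac{2 b}{b} = 2$)
$S{\left(-11 \right)} + 60 G{\left(1 \right)} = 2 + 60 \cdot 1 = 2 + 60 = 62$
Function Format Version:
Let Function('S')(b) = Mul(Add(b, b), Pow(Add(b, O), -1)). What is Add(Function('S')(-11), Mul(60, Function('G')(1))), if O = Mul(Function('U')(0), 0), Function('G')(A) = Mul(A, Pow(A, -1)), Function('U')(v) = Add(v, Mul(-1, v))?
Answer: 62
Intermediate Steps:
Function('U')(v) = 0
Function('G')(A) = 1
O = 0 (O = Mul(0, 0) = 0)
Function('S')(b) = 2 (Function('S')(b) = Mul(Add(b, b), Pow(Add(b, 0), -1)) = Mul(Mul(2, b), Pow(b, -1)) = 2)
Add(Function('S')(-11), Mul(60, Function('G')(1))) = Add(2, Mul(60, 1)) = Add(2, 60) = 62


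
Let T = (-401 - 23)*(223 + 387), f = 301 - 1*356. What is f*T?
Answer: 14225200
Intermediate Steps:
f = -55 (f = 301 - 356 = -55)
T = -258640 (T = -424*610 = -258640)
f*T = -55*(-258640) = 14225200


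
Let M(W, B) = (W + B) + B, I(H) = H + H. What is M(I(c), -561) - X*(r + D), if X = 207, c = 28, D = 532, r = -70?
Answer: -96700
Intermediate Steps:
I(H) = 2*H
M(W, B) = W + 2*B (M(W, B) = (B + W) + B = W + 2*B)
M(I(c), -561) - X*(r + D) = (2*28 + 2*(-561)) - 207*(-70 + 532) = (56 - 1122) - 207*462 = -1066 - 1*95634 = -1066 - 95634 = -96700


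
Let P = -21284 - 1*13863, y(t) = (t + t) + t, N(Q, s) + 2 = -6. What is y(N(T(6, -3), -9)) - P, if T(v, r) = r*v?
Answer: 35123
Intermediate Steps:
N(Q, s) = -8 (N(Q, s) = -2 - 6 = -8)
y(t) = 3*t (y(t) = 2*t + t = 3*t)
P = -35147 (P = -21284 - 13863 = -35147)
y(N(T(6, -3), -9)) - P = 3*(-8) - 1*(-35147) = -24 + 35147 = 35123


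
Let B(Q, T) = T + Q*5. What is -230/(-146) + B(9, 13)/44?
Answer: 4647/1606 ≈ 2.8935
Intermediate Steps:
B(Q, T) = T + 5*Q
-230/(-146) + B(9, 13)/44 = -230/(-146) + (13 + 5*9)/44 = -230*(-1/146) + (13 + 45)*(1/44) = 115/73 + 58*(1/44) = 115/73 + 29/22 = 4647/1606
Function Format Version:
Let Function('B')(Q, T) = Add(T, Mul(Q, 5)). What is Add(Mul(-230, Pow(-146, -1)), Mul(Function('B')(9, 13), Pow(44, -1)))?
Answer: Rational(4647, 1606) ≈ 2.8935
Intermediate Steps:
Function('B')(Q, T) = Add(T, Mul(5, Q))
Add(Mul(-230, Pow(-146, -1)), Mul(Function('B')(9, 13), Pow(44, -1))) = Add(Mul(-230, Pow(-146, -1)), Mul(Add(13, Mul(5, 9)), Pow(44, -1))) = Add(Mul(-230, Rational(-1, 146)), Mul(Add(13, 45), Rational(1, 44))) = Add(Rational(115, 73), Mul(58, Rational(1, 44))) = Add(Rational(115, 73), Rational(29, 22)) = Rational(4647, 1606)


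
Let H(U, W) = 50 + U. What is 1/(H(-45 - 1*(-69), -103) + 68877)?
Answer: 1/68951 ≈ 1.4503e-5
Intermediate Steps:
1/(H(-45 - 1*(-69), -103) + 68877) = 1/((50 + (-45 - 1*(-69))) + 68877) = 1/((50 + (-45 + 69)) + 68877) = 1/((50 + 24) + 68877) = 1/(74 + 68877) = 1/68951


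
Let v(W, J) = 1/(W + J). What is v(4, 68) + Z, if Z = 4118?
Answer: 296497/72 ≈ 4118.0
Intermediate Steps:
v(W, J) = 1/(J + W)
v(4, 68) + Z = 1/(68 + 4) + 4118 = 1/72 + 4118 = 296497/72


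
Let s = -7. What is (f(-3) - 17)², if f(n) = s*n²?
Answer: 6400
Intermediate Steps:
f(n) = -7*n²
(f(-3) - 17)² = (-7*(-3)² - 17)² = (-7*9 - 17)² = (-63 - 17)² = (-80)² = 6400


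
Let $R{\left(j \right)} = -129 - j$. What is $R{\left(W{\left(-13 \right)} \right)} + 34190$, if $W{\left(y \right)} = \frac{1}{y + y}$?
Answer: $\frac{885587}{26} \approx 34061.0$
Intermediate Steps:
$W{\left(y \right)} = \frac{1}{2 y}$
$R{\left(W{\left(-13 \right)} \right)} + 34190 = \left(-129 - \frac{1}{2 \left(-13\right)}\right) + 34190 = \left(-129 - \frac{1}{2} \left(- \frac{1}{13}\right)\right) + 34190 = \left(-129 - - \frac{1}{26}\right) + 34190 = \left(-129 + \frac{1}{26}\right) + 34190 = - \frac{3353}{26} + 34190 = \frac{885587}{26}$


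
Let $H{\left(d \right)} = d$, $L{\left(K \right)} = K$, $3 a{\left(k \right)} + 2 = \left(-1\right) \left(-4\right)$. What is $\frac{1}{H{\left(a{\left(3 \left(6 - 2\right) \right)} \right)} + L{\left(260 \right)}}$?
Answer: $\frac{3}{782} \approx 0.0038363$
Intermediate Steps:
$a{\left(k \right)} = \frac{2}{3}$ ($a{\left(k \right)} = - \frac{2}{3} + \frac{\left(-1\right) \left(-4\right)}{3} = - \frac{2}{3} + \frac{1}{3} \cdot 4 = - \frac{2}{3} + \frac{4}{3} = \frac{2}{3}$)
$\frac{1}{H{\left(a{\left(3 \left(6 - 2\right) \right)} \right)} + L{\left(260 \right)}} = \frac{1}{\frac{2}{3} + 260} = \frac{1}{\frac{782}{3}} = \frac{3}{782}$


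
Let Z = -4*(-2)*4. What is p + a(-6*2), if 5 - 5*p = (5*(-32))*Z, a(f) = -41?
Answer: 984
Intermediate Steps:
Z = 32 (Z = 8*4 = 32)
p = 1025 (p = 1 - 5*(-32)*32/5 = 1 - (-32)*32 = 1 - 1/5*(-5120) = 1 + 1024 = 1025)
p + a(-6*2) = 1025 - 41 = 984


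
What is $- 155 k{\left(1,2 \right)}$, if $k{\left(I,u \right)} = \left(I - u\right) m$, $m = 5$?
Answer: $775$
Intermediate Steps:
$k{\left(I,u \right)} = - 5 u + 5 I$ ($k{\left(I,u \right)} = \left(I - u\right) 5 = - 5 u + 5 I$)
$- 155 k{\left(1,2 \right)} = - 155 \left(\left(-5\right) 2 + 5 \cdot 1\right) = - 155 \left(-10 + 5\right) = \left(-155\right) \left(-5\right) = 775$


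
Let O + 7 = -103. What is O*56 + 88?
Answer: -6072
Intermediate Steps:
O = -110 (O = -7 - 103 = -110)
O*56 + 88 = -110*56 + 88 = -6160 + 88 = -6072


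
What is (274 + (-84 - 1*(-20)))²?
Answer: 44100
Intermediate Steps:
(274 + (-84 - 1*(-20)))² = (274 + (-84 + 20))² = (274 - 64)² = 210² = 44100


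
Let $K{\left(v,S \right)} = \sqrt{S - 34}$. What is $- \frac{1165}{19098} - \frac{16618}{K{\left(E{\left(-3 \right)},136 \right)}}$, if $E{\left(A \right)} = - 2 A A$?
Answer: $- \frac{1165}{19098} - \frac{8309 \sqrt{102}}{51} \approx -1645.5$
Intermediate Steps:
$E{\left(A \right)} = - 2 A^{2}$
$K{\left(v,S \right)} = \sqrt{-34 + S}$
$- \frac{1165}{19098} - \frac{16618}{K{\left(E{\left(-3 \right)},136 \right)}} = - \frac{1165}{19098} - \frac{16618}{\sqrt{-34 + 136}} = \left(-1165\right) \frac{1}{19098} - \frac{16618}{\sqrt{102}} = - \frac{1165}{19098} - 16618 \frac{\sqrt{102}}{102} = - \frac{1165}{19098} - \frac{8309 \sqrt{102}}{51}$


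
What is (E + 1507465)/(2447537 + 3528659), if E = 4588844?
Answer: 6096309/5976196 ≈ 1.0201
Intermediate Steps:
(E + 1507465)/(2447537 + 3528659) = (4588844 + 1507465)/(2447537 + 3528659) = 6096309/5976196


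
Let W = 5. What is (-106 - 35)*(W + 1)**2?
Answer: -5076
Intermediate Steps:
(-106 - 35)*(W + 1)**2 = (-106 - 35)*(5 + 1)**2 = -141*6**2 = -141*36 = -5076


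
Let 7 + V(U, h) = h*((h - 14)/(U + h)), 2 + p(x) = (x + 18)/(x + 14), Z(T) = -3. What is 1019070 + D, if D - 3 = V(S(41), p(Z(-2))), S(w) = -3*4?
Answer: 1558150787/1529 ≈ 1.0191e+6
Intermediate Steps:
S(w) = -12
p(x) = -2 + (18 + x)/(14 + x) (p(x) = -2 + (x + 18)/(x + 14) = -2 + (18 + x)/(14 + x))
V(U, h) = -7 + h*(-14 + h)/(U + h) (V(U, h) = -7 + h*((h - 14)/(U + h)) = -7 + h*((-14 + h)/(U + h)) = -7 + h*(-14 + h)/(U + h))
D = -7243/1529 (D = 3 + (((-10 - 1*(-3))/(14 - 3))² - 21*(-10 - 1*(-3))/(14 - 3) - 7*(-12))/(-12 + (-10 - 1*(-3))/(14 - 3)) = 3 + (((-10 + 3)/11)² - 21*(-10 + 3)/11 + 84)/(-12 + (-10 + 3)/11) = 3 + (((1/11)*(-7))² - 21*(-7)/11 + 84)/(-12 + (1/11)*(-7)) = 3 + ((-7/11)² - 21*(-7/11) + 84)/(-12 - 7/11) = 3 + (49/121 + 147/11 + 84)/(-139/11) = 3 - 11/139*11830/121 = 3 - 11830/1529 = -7243/1529 ≈ -4.7371)
1019070 + D = 1019070 - 7243/1529 = 1558150787/1529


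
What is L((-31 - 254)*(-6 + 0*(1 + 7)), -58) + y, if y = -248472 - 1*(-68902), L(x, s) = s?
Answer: -179628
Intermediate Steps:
y = -179570 (y = -248472 + 68902 = -179570)
L((-31 - 254)*(-6 + 0*(1 + 7)), -58) + y = -58 - 179570 = -179628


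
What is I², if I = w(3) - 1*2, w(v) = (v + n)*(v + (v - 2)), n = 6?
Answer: 1156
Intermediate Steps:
w(v) = (-2 + 2*v)*(6 + v) (w(v) = (v + 6)*(v + (v - 2)) = (6 + v)*(v + (-2 + v)) = (6 + v)*(-2 + 2*v) = (-2 + 2*v)*(6 + v))
I = 34 (I = (-12 + 2*3² + 10*3) - 1*2 = (-12 + 2*9 + 30) - 2 = (-12 + 18 + 30) - 2 = 36 - 2 = 34)
I² = 34² = 1156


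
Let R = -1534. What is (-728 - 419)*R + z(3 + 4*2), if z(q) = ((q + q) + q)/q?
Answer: 1759501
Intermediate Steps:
z(q) = 3 (z(q) = (2*q + q)/q = (3*q)/q = 3)
(-728 - 419)*R + z(3 + 4*2) = (-728 - 419)*(-1534) + 3 = -1147*(-1534) + 3 = 1759498 + 3 = 1759501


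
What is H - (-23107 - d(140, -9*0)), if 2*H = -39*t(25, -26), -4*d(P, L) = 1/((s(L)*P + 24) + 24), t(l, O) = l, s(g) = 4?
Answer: 55010623/2432 ≈ 22620.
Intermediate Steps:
d(P, L) = -1/(4*(48 + 4*P)) (d(P, L) = -1/(4*((4*P + 24) + 24)) = -1/(4*((24 + 4*P) + 24)) = -1/(4*(48 + 4*P)))
H = -975/2 (H = (-39*25)/2 = (1/2)*(-975) = -975/2 ≈ -487.50)
H - (-23107 - d(140, -9*0)) = -975/2 - (-23107 - (-1)/(192 + 16*140)) = -975/2 - (-23107 - (-1)/(192 + 2240)) = -975/2 - (-23107 - (-1)/2432) = -975/2 - (-23107 - 1*(-1/2432)) = -975/2 - (-23107 + 1/2432) = -975/2 - 1*(-56196223/2432) = -975/2 + 56196223/2432 = 55010623/2432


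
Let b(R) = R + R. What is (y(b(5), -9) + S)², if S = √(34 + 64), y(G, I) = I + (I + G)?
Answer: 162 - 112*√2 ≈ 3.6081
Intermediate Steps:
b(R) = 2*R
y(G, I) = G + 2*I (y(G, I) = I + (G + I) = G + 2*I)
S = 7*√2 (S = √98 = 7*√2 ≈ 9.8995)
(y(b(5), -9) + S)² = ((2*5 + 2*(-9)) + 7*√2)² = ((10 - 18) + 7*√2)² = (-8 + 7*√2)²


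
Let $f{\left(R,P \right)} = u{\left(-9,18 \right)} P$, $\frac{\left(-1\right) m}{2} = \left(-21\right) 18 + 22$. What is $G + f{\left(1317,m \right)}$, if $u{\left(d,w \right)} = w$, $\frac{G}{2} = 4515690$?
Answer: $9044196$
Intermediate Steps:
$m = 712$ ($m = - 2 \left(\left(-21\right) 18 + 22\right) = - 2 \left(-378 + 22\right) = \left(-2\right) \left(-356\right) = 712$)
$G = 9031380$ ($G = 2 \cdot 4515690 = 9031380$)
$f{\left(R,P \right)} = 18 P$
$G + f{\left(1317,m \right)} = 9031380 + 18 \cdot 712 = 9031380 + 12816 = 9044196$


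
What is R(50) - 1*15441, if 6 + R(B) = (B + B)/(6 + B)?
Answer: -216233/14 ≈ -15445.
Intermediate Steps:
R(B) = -6 + 2*B/(6 + B) (R(B) = -6 + (B + B)/(6 + B) = -6 + (2*B)/(6 + B) = -6 + 2*B/(6 + B))
R(50) - 1*15441 = 4*(-9 - 1*50)/(6 + 50) - 1*15441 = 4*(-9 - 50)/56 - 15441 = 4*(1/56)*(-59) - 15441 = -59/14 - 15441 = -216233/14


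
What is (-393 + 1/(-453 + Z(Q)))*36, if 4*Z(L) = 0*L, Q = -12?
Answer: -2136360/151 ≈ -14148.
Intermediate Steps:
Z(L) = 0 (Z(L) = (0*L)/4 = (¼)*0 = 0)
(-393 + 1/(-453 + Z(Q)))*36 = (-393 + 1/(-453 + 0))*36 = (-393 + 1/(-453))*36 = (-393 - 1/453)*36 = -178030/453*36 = -2136360/151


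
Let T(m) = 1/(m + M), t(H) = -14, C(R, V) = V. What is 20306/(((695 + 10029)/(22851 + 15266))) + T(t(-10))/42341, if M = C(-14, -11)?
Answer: 409651187250663/5675811050 ≈ 72175.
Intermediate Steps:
M = -11
T(m) = 1/(-11 + m) (T(m) = 1/(m - 11) = 1/(-11 + m))
20306/(((695 + 10029)/(22851 + 15266))) + T(t(-10))/42341 = 20306/(((695 + 10029)/(22851 + 15266))) + 1/(-11 - 14*42341) = 20306/((10724/38117)) + (1/42341)/(-25) = 20306/((10724*(1/38117))) - 1/25*1/42341 = 20306/(10724/38117) - 1/1058525 = 20306*(38117/10724) - 1/1058525 = 387001901/5362 - 1/1058525 = 409651187250663/5675811050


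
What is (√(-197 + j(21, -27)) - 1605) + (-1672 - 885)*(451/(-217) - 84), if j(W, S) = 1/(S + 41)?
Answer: 47413918/217 + I*√38598/14 ≈ 2.185e+5 + 14.033*I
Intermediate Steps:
j(W, S) = 1/(41 + S)
(√(-197 + j(21, -27)) - 1605) + (-1672 - 885)*(451/(-217) - 84) = (√(-197 + 1/(41 - 27)) - 1605) + (-1672 - 885)*(451/(-217) - 84) = (√(-197 + 1/14) - 1605) - 2557*(451*(-1/217) - 84) = (√(-197 + 1/14) - 1605) - 2557*(-451/217 - 84) = (√(-2757/14) - 1605) - 2557*(-18679/217) = (I*√38598/14 - 1605) + 47762203/217 = (-1605 + I*√38598/14) + 47762203/217 = 47413918/217 + I*√38598/14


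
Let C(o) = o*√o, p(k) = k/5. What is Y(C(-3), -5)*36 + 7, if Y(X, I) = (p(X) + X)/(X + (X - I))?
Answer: 16319/665 - 648*I*√3/133 ≈ 24.54 - 8.4389*I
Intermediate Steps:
p(k) = k/5 (p(k) = k*(⅕) = k/5)
C(o) = o^(3/2)
Y(X, I) = 6*X/(5*(-I + 2*X)) (Y(X, I) = (X/5 + X)/(X + (X - I)) = (6*X/5)/(-I + 2*X) = 6*X/(5*(-I + 2*X)))
Y(C(-3), -5)*36 + 7 = -6*(-3)^(3/2)/(-(-30)*I*√3 + 5*(-5))*36 + 7 = -6*(-3*I*√3)/(-(-30)*I*√3 - 25)*36 + 7 = -6*(-3*I*√3)/(30*I*√3 - 25)*36 + 7 = -6*(-3*I*√3)/(-25 + 30*I*√3)*36 + 7 = (18*I*√3/(-25 + 30*I*√3))*36 + 7 = 648*I*√3/(-25 + 30*I*√3) + 7 = 7 + 648*I*√3/(-25 + 30*I*√3)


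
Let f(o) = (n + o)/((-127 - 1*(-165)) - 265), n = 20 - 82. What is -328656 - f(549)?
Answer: -74604425/227 ≈ -3.2865e+5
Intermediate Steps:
n = -62
f(o) = 62/227 - o/227 (f(o) = (-62 + o)/((-127 - 1*(-165)) - 265) = (-62 + o)/((-127 + 165) - 265) = (-62 + o)/(38 - 265) = (-62 + o)/(-227) = (-62 + o)*(-1/227) = 62/227 - o/227)
-328656 - f(549) = -328656 - (62/227 - 1/227*549) = -328656 - (62/227 - 549/227) = -328656 - 1*(-487/227) = -328656 + 487/227 = -74604425/227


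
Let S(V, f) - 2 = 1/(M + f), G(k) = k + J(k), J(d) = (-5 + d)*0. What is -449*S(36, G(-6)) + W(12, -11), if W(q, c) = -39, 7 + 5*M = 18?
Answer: -15558/19 ≈ -818.84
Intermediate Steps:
J(d) = 0
M = 11/5 (M = -7/5 + (⅕)*18 = -7/5 + 18/5 = 11/5 ≈ 2.2000)
G(k) = k (G(k) = k + 0 = k)
S(V, f) = 2 + 1/(11/5 + f)
-449*S(36, G(-6)) + W(12, -11) = -449*(27 + 10*(-6))/(11 + 5*(-6)) - 39 = -449*(27 - 60)/(11 - 30) - 39 = -449*(-33)/(-19) - 39 = -(-449)*(-33)/19 - 39 = -449*33/19 - 39 = -14817/19 - 39 = -15558/19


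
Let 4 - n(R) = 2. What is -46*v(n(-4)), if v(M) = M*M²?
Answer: -368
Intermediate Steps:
n(R) = 2 (n(R) = 4 - 1*2 = 4 - 2 = 2)
v(M) = M³
-46*v(n(-4)) = -46*2³ = -46*8 = -368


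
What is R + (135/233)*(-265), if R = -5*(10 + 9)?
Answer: -57910/233 ≈ -248.54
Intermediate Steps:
R = -95 (R = -5*19 = -95)
R + (135/233)*(-265) = -95 + (135/233)*(-265) = -95 - 35775/233 = -57910/233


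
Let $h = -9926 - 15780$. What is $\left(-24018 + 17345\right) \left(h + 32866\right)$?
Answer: $-47778680$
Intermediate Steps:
$h = -25706$
$\left(-24018 + 17345\right) \left(h + 32866\right) = \left(-24018 + 17345\right) \left(-25706 + 32866\right) = \left(-6673\right) 7160 = -47778680$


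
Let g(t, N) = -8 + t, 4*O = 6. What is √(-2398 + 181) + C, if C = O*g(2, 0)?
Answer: -9 + I*√2217 ≈ -9.0 + 47.085*I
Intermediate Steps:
O = 3/2 (O = (¼)*6 = 3/2 ≈ 1.5000)
C = -9 (C = 3*(-8 + 2)/2 = (3/2)*(-6) = -9)
√(-2398 + 181) + C = √(-2398 + 181) - 9 = √(-2217) - 9 = I*√2217 - 9 = -9 + I*√2217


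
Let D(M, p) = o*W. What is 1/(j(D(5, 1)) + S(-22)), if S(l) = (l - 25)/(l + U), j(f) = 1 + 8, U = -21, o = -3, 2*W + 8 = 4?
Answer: 43/434 ≈ 0.099078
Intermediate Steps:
W = -2 (W = -4 + (½)*4 = -4 + 2 = -2)
D(M, p) = 6 (D(M, p) = -3*(-2) = 6)
j(f) = 9
S(l) = (-25 + l)/(-21 + l) (S(l) = (l - 25)/(l - 21) = (-25 + l)/(-21 + l))
1/(j(D(5, 1)) + S(-22)) = 1/(9 + (-25 - 22)/(-21 - 22)) = 1/(9 - 47/(-43)) = 1/(9 - 1/43*(-47)) = 1/(9 + 47/43) = 1/(434/43) = 43/434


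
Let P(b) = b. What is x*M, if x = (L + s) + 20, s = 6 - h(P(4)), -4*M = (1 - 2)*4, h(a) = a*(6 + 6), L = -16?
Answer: -38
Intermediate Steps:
h(a) = 12*a (h(a) = a*12 = 12*a)
M = 1 (M = -(1 - 2)*4/4 = -(-1)*4/4 = -¼*(-4) = 1)
s = -42 (s = 6 - 12*4 = 6 - 1*48 = 6 - 48 = -42)
x = -38 (x = (-16 - 42) + 20 = -58 + 20 = -38)
x*M = -38*1 = -38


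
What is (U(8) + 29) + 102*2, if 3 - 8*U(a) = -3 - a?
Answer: 939/4 ≈ 234.75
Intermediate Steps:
U(a) = ¾ + a/8 (U(a) = 3/8 - (-3 - a)/8 = 3/8 + (3/8 + a/8) = ¾ + a/8)
(U(8) + 29) + 102*2 = ((¾ + (⅛)*8) + 29) + 102*2 = ((¾ + 1) + 29) + 204 = (7/4 + 29) + 204 = 123/4 + 204 = 939/4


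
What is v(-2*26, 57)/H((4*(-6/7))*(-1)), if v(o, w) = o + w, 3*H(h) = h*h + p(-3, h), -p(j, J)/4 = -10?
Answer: 735/2536 ≈ 0.28983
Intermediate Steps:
p(j, J) = 40 (p(j, J) = -4*(-10) = 40)
H(h) = 40/3 + h²/3 (H(h) = (h*h + 40)/3 = (h² + 40)/3 = (40 + h²)/3 = 40/3 + h²/3)
v(-2*26, 57)/H((4*(-6/7))*(-1)) = (-2*26 + 57)/(40/3 + ((4*(-6/7))*(-1))²/3) = (-52 + 57)/(40/3 + ((4*(-6*⅐))*(-1))²/3) = 5/(40/3 + ((4*(-6/7))*(-1))²/3) = 5/(40/3 + (-24/7*(-1))²/3) = 5/(40/3 + (24/7)²/3) = 5/(40/3 + (⅓)*(576/49)) = 5/(40/3 + 192/49) = 5/(2536/147) = 5*(147/2536) = 735/2536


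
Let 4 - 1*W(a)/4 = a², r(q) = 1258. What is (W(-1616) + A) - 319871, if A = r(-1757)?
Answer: -10764421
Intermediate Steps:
A = 1258
W(a) = 16 - 4*a²
(W(-1616) + A) - 319871 = ((16 - 4*(-1616)²) + 1258) - 319871 = ((16 - 4*2611456) + 1258) - 319871 = ((16 - 10445824) + 1258) - 319871 = (-10445808 + 1258) - 319871 = -10444550 - 319871 = -10764421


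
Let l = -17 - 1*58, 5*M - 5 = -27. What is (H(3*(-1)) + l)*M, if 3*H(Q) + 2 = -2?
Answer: 5038/15 ≈ 335.87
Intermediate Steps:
H(Q) = -4/3 (H(Q) = -⅔ + (⅓)*(-2) = -⅔ - ⅔ = -4/3)
M = -22/5 (M = 1 + (⅕)*(-27) = 1 - 27/5 = -22/5 ≈ -4.4000)
l = -75 (l = -17 - 58 = -75)
(H(3*(-1)) + l)*M = (-4/3 - 75)*(-22/5) = -229/3*(-22/5) = 5038/15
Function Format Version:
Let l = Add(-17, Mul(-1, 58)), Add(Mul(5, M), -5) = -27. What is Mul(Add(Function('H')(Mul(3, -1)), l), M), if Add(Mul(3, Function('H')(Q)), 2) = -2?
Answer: Rational(5038, 15) ≈ 335.87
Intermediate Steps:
Function('H')(Q) = Rational(-4, 3) (Function('H')(Q) = Add(Rational(-2, 3), Mul(Rational(1, 3), -2)) = Add(Rational(-2, 3), Rational(-2, 3)) = Rational(-4, 3))
M = Rational(-22, 5) (M = Add(1, Mul(Rational(1, 5), -27)) = Add(1, Rational(-27, 5)) = Rational(-22, 5) ≈ -4.4000)
l = -75 (l = Add(-17, -58) = -75)
Mul(Add(Function('H')(Mul(3, -1)), l), M) = Mul(Add(Rational(-4, 3), -75), Rational(-22, 5)) = Mul(Rational(-229, 3), Rational(-22, 5)) = Rational(5038, 15)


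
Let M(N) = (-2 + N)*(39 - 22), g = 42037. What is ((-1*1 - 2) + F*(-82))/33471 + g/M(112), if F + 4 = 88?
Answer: 464711419/20863590 ≈ 22.274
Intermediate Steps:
F = 84 (F = -4 + 88 = 84)
M(N) = -34 + 17*N (M(N) = (-2 + N)*17 = -34 + 17*N)
((-1*1 - 2) + F*(-82))/33471 + g/M(112) = ((-1*1 - 2) + 84*(-82))/33471 + 42037/(-34 + 17*112) = ((-1 - 2) - 6888)*(1/33471) + 42037/(-34 + 1904) = (-3 - 6888)*(1/33471) + 42037/1870 = -6891*1/33471 + 42037*(1/1870) = -2297/11157 + 42037/1870 = 464711419/20863590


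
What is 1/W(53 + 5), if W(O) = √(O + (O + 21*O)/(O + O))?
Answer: √69/69 ≈ 0.12039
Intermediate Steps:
W(O) = √(11 + O) (W(O) = √(O + (22*O)/((2*O))) = √(O + (22*O)*(1/(2*O))) = √(O + 11) = √(11 + O))
1/W(53 + 5) = 1/(√(11 + (53 + 5))) = 1/(√(11 + 58)) = 1/(√69) = √69/69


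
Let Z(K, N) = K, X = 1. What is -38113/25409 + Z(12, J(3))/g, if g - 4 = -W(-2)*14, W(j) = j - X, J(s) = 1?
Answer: -724145/584407 ≈ -1.2391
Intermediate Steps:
W(j) = -1 + j (W(j) = j - 1*1 = j - 1 = -1 + j)
g = 46 (g = 4 - (-1 - 2)*14 = 4 - 1*(-3)*14 = 4 + 3*14 = 4 + 42 = 46)
-38113/25409 + Z(12, J(3))/g = -38113/25409 + 12/46 = -38113*1/25409 + 12*(1/46) = -38113/25409 + 6/23 = -724145/584407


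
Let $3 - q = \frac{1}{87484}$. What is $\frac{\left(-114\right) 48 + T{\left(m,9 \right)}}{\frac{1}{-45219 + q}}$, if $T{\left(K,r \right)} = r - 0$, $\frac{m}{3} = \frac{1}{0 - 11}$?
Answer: $\frac{21609860965335}{87484} \approx 2.4701 \cdot 10^{8}$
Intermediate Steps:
$q = \frac{262451}{87484}$ ($q = 3 - \frac{1}{87484} = \frac{262451}{87484} \approx 3.0$)
$m = - \frac{3}{11}$ ($m = \frac{3}{0 - 11} = \frac{3}{-11} = 3 \left(- \frac{1}{11}\right) = - \frac{3}{11} \approx -0.27273$)
$T{\left(K,r \right)} = r$ ($T{\left(K,r \right)} = r + 0 = r$)
$\frac{\left(-114\right) 48 + T{\left(m,9 \right)}}{\frac{1}{-45219 + q}} = \frac{\left(-114\right) 48 + 9}{\frac{1}{-45219 + \frac{262451}{87484}}} = \frac{-5472 + 9}{\frac{1}{- \frac{3955676545}{87484}}} = - \frac{5463}{- \frac{87484}{3955676545}} = \left(-5463\right) \left(- \frac{3955676545}{87484}\right) = \frac{21609860965335}{87484}$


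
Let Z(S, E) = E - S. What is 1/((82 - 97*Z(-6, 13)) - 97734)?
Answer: -1/99495 ≈ -1.0051e-5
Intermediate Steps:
1/((82 - 97*Z(-6, 13)) - 97734) = 1/((82 - 97*(13 - 1*(-6))) - 97734) = 1/((82 - 97*(13 + 6)) - 97734) = 1/((82 - 97*19) - 97734) = 1/((82 - 1843) - 97734) = 1/(-1761 - 97734) = 1/(-99495) = -1/99495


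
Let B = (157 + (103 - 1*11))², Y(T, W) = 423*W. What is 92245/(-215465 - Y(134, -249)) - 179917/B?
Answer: -25534980791/6828666138 ≈ -3.7394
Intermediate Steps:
B = 62001 (B = (157 + (103 - 11))² = (157 + 92)² = 249² = 62001)
92245/(-215465 - Y(134, -249)) - 179917/B = 92245/(-215465 - 423*(-249)) - 179917/62001 = 92245/(-215465 - 1*(-105327)) - 179917*1/62001 = 92245/(-215465 + 105327) - 179917/62001 = 92245/(-110138) - 179917/62001 = 92245*(-1/110138) - 179917/62001 = -92245/110138 - 179917/62001 = -25534980791/6828666138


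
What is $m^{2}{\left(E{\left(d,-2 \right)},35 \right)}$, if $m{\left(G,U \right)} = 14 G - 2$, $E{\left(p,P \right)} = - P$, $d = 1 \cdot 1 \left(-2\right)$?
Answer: $676$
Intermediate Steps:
$d = -2$ ($d = 1 \left(-2\right) = -2$)
$m{\left(G,U \right)} = -2 + 14 G$
$m^{2}{\left(E{\left(d,-2 \right)},35 \right)} = \left(-2 + 14 \left(\left(-1\right) \left(-2\right)\right)\right)^{2} = \left(-2 + 14 \cdot 2\right)^{2} = \left(-2 + 28\right)^{2} = 26^{2} = 676$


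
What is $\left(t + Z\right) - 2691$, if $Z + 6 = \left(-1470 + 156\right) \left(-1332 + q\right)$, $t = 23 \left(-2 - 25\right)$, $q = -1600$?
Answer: $3849330$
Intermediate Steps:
$t = -621$ ($t = 23 \left(-27\right) = -621$)
$Z = 3852642$ ($Z = -6 + \left(-1470 + 156\right) \left(-1332 - 1600\right) = -6 - -3852648 = -6 + 3852648 = 3852642$)
$\left(t + Z\right) - 2691 = \left(-621 + 3852642\right) - 2691 = 3852021 - 2691 = 3849330$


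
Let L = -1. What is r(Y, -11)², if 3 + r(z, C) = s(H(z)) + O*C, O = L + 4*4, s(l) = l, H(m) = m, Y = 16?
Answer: 23104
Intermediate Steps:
O = 15 (O = -1 + 4*4 = -1 + 16 = 15)
r(z, C) = -3 + z + 15*C (r(z, C) = -3 + (z + 15*C) = -3 + z + 15*C)
r(Y, -11)² = (-3 + 16 + 15*(-11))² = (-3 + 16 - 165)² = (-152)² = 23104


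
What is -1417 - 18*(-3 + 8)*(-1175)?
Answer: 104333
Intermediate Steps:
-1417 - 18*(-3 + 8)*(-1175) = -1417 - 18*5*(-1175) = -1417 - 90*(-1175) = -1417 + 105750 = 104333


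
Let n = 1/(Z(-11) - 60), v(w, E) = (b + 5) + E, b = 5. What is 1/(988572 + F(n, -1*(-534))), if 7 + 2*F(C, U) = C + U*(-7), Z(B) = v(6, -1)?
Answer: 51/50321674 ≈ 1.0135e-6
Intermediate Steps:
v(w, E) = 10 + E (v(w, E) = (5 + 5) + E = 10 + E)
Z(B) = 9 (Z(B) = 10 - 1 = 9)
n = -1/51 (n = 1/(9 - 60) = 1/(-51) = -1/51 ≈ -0.019608)
F(C, U) = -7/2 + C/2 - 7*U/2 (F(C, U) = -7/2 + (C + U*(-7))/2 = -7/2 + (C - 7*U)/2 = -7/2 + (C/2 - 7*U/2) = -7/2 + C/2 - 7*U/2)
1/(988572 + F(n, -1*(-534))) = 1/(988572 + (-7/2 + (½)*(-1/51) - (-7)*(-534)/2)) = 1/(988572 + (-7/2 - 1/102 - 7/2*534)) = 1/(988572 + (-7/2 - 1/102 - 1869)) = 1/(988572 - 95498/51) = 1/(50321674/51) = 51/50321674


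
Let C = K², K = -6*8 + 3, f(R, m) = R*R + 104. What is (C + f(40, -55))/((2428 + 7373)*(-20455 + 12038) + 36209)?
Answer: -3729/82458808 ≈ -4.5223e-5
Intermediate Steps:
f(R, m) = 104 + R² (f(R, m) = R² + 104 = 104 + R²)
K = -45 (K = -48 + 3 = -45)
C = 2025 (C = (-45)² = 2025)
(C + f(40, -55))/((2428 + 7373)*(-20455 + 12038) + 36209) = (2025 + (104 + 40²))/((2428 + 7373)*(-20455 + 12038) + 36209) = (2025 + (104 + 1600))/(9801*(-8417) + 36209) = (2025 + 1704)/(-82495017 + 36209) = 3729/(-82458808) = 3729*(-1/82458808) = -3729/82458808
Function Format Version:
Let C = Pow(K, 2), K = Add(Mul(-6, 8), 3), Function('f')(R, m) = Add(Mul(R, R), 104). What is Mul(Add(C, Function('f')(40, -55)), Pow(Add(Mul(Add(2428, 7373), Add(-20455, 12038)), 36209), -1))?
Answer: Rational(-3729, 82458808) ≈ -4.5223e-5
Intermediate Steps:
Function('f')(R, m) = Add(104, Pow(R, 2)) (Function('f')(R, m) = Add(Pow(R, 2), 104) = Add(104, Pow(R, 2)))
K = -45 (K = Add(-48, 3) = -45)
C = 2025 (C = Pow(-45, 2) = 2025)
Mul(Add(C, Function('f')(40, -55)), Pow(Add(Mul(Add(2428, 7373), Add(-20455, 12038)), 36209), -1)) = Mul(Add(2025, Add(104, Pow(40, 2))), Pow(Add(Mul(Add(2428, 7373), Add(-20455, 12038)), 36209), -1)) = Mul(Add(2025, Add(104, 1600)), Pow(Add(Mul(9801, -8417), 36209), -1)) = Mul(Add(2025, 1704), Pow(Add(-82495017, 36209), -1)) = Mul(3729, Pow(-82458808, -1)) = Mul(3729, Rational(-1, 82458808)) = Rational(-3729, 82458808)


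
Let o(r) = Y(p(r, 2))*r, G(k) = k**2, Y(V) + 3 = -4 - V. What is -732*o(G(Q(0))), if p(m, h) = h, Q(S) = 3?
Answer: 59292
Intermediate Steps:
Y(V) = -7 - V (Y(V) = -3 + (-4 - V) = -7 - V)
o(r) = -9*r (o(r) = (-7 - 1*2)*r = (-7 - 2)*r = -9*r)
-732*o(G(Q(0))) = -(-6588)*3**2 = -(-6588)*9 = -732*(-81) = 59292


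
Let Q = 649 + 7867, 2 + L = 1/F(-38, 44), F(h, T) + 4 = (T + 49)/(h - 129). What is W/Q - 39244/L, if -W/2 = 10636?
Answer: 63572930134/3595881 ≈ 17679.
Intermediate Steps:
W = -21272 (W = -2*10636 = -21272)
F(h, T) = -4 + (49 + T)/(-129 + h) (F(h, T) = -4 + (T + 49)/(h - 129) = -4 + (49 + T)/(-129 + h))
L = -1689/761 (L = -2 + 1/((565 + 44 - 4*(-38))/(-129 - 38)) = -2 + 1/((565 + 44 + 152)/(-167)) = -2 + 1/(-1/167*761) = -2 + 1/(-761/167) = -2 - 167/761 = -1689/761 ≈ -2.2194)
Q = 8516
W/Q - 39244/L = -21272/8516 - 39244/(-1689/761) = -21272*1/8516 - 39244*(-761/1689) = -5318/2129 + 29864684/1689 = 63572930134/3595881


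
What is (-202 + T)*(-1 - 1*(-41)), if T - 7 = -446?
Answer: -25640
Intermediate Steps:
T = -439 (T = 7 - 446 = -439)
(-202 + T)*(-1 - 1*(-41)) = (-202 - 439)*(-1 - 1*(-41)) = -641*(-1 + 41) = -641*40 = -25640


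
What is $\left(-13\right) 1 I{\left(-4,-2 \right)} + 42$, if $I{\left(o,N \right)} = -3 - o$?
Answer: $29$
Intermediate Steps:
$\left(-13\right) 1 I{\left(-4,-2 \right)} + 42 = \left(-13\right) 1 \left(-3 - -4\right) + 42 = - 13 \left(-3 + 4\right) + 42 = \left(-13\right) 1 + 42 = -13 + 42 = 29$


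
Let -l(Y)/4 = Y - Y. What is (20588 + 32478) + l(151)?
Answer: 53066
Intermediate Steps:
l(Y) = 0 (l(Y) = -4*(Y - Y) = -4*0 = 0)
(20588 + 32478) + l(151) = (20588 + 32478) + 0 = 53066 + 0 = 53066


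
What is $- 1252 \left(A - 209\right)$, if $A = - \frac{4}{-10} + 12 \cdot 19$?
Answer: $- \frac{121444}{5} \approx -24289.0$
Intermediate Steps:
$A = \frac{1142}{5}$ ($A = \left(-4\right) \left(- \frac{1}{10}\right) + 228 = \frac{2}{5} + 228 = \frac{1142}{5} \approx 228.4$)
$- 1252 \left(A - 209\right) = - 1252 \left(\frac{1142}{5} - 209\right) = \left(-1252\right) \frac{97}{5} = - \frac{121444}{5}$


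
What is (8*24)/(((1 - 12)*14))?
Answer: -96/77 ≈ -1.2468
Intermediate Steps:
(8*24)/(((1 - 12)*14)) = 192/((-11*14)) = 192/(-154) = 192*(-1/154) = -96/77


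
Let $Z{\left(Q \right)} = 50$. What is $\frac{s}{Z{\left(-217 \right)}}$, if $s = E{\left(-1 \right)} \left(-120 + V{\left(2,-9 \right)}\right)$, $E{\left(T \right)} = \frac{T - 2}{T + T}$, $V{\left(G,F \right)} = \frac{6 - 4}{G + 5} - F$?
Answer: $- \frac{93}{28} \approx -3.3214$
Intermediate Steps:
$V{\left(G,F \right)} = - F + \frac{2}{5 + G}$ ($V{\left(G,F \right)} = \frac{2}{5 + G} - F = - F + \frac{2}{5 + G}$)
$E{\left(T \right)} = \frac{-2 + T}{2 T}$
$s = - \frac{2325}{14}$ ($s = \frac{-2 - 1}{2 \left(-1\right)} \left(-120 + \frac{2 - -45 - \left(-9\right) 2}{5 + 2}\right) = \frac{1}{2} \left(-1\right) \left(-3\right) \left(-120 + \frac{2 + 45 + 18}{7}\right) = \frac{3 \left(-120 + \frac{1}{7} \cdot 65\right)}{2} = \frac{3 \left(-120 + \frac{65}{7}\right)}{2} = \frac{3}{2} \left(- \frac{775}{7}\right) = - \frac{2325}{14} \approx -166.07$)
$\frac{s}{Z{\left(-217 \right)}} = - \frac{2325}{14 \cdot 50} = \left(- \frac{2325}{14}\right) \frac{1}{50} = - \frac{93}{28}$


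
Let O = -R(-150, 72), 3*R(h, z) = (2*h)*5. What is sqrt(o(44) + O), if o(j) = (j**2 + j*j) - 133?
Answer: 3*sqrt(471) ≈ 65.108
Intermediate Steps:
R(h, z) = 10*h/3 (R(h, z) = ((2*h)*5)/3 = (10*h)/3 = 10*h/3)
o(j) = -133 + 2*j**2 (o(j) = (j**2 + j**2) - 133 = 2*j**2 - 133 = -133 + 2*j**2)
O = 500 (O = -10*(-150)/3 = -1*(-500) = 500)
sqrt(o(44) + O) = sqrt((-133 + 2*44**2) + 500) = sqrt((-133 + 2*1936) + 500) = sqrt((-133 + 3872) + 500) = sqrt(3739 + 500) = sqrt(4239) = 3*sqrt(471)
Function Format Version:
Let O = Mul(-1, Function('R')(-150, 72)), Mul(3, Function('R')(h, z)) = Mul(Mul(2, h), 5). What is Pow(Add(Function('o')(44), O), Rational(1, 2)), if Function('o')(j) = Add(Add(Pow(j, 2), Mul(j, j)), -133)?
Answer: Mul(3, Pow(471, Rational(1, 2))) ≈ 65.108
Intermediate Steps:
Function('R')(h, z) = Mul(Rational(10, 3), h) (Function('R')(h, z) = Mul(Rational(1, 3), Mul(Mul(2, h), 5)) = Mul(Rational(1, 3), Mul(10, h)) = Mul(Rational(10, 3), h))
Function('o')(j) = Add(-133, Mul(2, Pow(j, 2))) (Function('o')(j) = Add(Add(Pow(j, 2), Pow(j, 2)), -133) = Add(Mul(2, Pow(j, 2)), -133) = Add(-133, Mul(2, Pow(j, 2))))
O = 500 (O = Mul(-1, Mul(Rational(10, 3), -150)) = Mul(-1, -500) = 500)
Pow(Add(Function('o')(44), O), Rational(1, 2)) = Pow(Add(Add(-133, Mul(2, Pow(44, 2))), 500), Rational(1, 2)) = Pow(Add(Add(-133, Mul(2, 1936)), 500), Rational(1, 2)) = Pow(Add(Add(-133, 3872), 500), Rational(1, 2)) = Pow(Add(3739, 500), Rational(1, 2)) = Pow(4239, Rational(1, 2)) = Mul(3, Pow(471, Rational(1, 2)))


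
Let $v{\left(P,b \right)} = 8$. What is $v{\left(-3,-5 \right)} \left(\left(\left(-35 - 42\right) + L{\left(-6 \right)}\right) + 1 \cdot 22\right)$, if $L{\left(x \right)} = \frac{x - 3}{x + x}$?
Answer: $-434$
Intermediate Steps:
$L{\left(x \right)} = \frac{-3 + x}{2 x}$
$v{\left(-3,-5 \right)} \left(\left(\left(-35 - 42\right) + L{\left(-6 \right)}\right) + 1 \cdot 22\right) = 8 \left(\left(\left(-35 - 42\right) + \frac{-3 - 6}{2 \left(-6\right)}\right) + 1 \cdot 22\right) = 8 \left(\left(-77 + \frac{1}{2} \left(- \frac{1}{6}\right) \left(-9\right)\right) + 22\right) = 8 \left(\left(-77 + \frac{3}{4}\right) + 22\right) = 8 \left(- \frac{305}{4} + 22\right) = 8 \left(- \frac{217}{4}\right) = -434$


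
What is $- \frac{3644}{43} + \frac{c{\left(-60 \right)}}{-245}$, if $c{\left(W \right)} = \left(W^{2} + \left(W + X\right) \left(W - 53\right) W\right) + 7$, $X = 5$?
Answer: $\frac{14986819}{10535} \approx 1422.6$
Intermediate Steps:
$c{\left(W \right)} = 7 + W^{2} + W \left(-53 + W\right) \left(5 + W\right)$ ($c{\left(W \right)} = \left(W^{2} + \left(W + 5\right) \left(W - 53\right) W\right) + 7 = \left(W^{2} + \left(5 + W\right) \left(-53 + W\right) W\right) + 7 = \left(W^{2} + \left(-53 + W\right) \left(5 + W\right) W\right) + 7 = \left(W^{2} + W \left(-53 + W\right) \left(5 + W\right)\right) + 7 = 7 + W^{2} + W \left(-53 + W\right) \left(5 + W\right)$)
$- \frac{3644}{43} + \frac{c{\left(-60 \right)}}{-245} = - \frac{3644}{43} + \frac{7 + \left(-60\right)^{3} - -15900 - 47 \left(-60\right)^{2}}{-245} = \left(-3644\right) \frac{1}{43} + \left(7 - 216000 + 15900 - 169200\right) \left(- \frac{1}{245}\right) = - \frac{3644}{43} + \left(7 - 216000 + 15900 - 169200\right) \left(- \frac{1}{245}\right) = - \frac{3644}{43} - - \frac{369293}{245} = - \frac{3644}{43} + \frac{369293}{245} = \frac{14986819}{10535}$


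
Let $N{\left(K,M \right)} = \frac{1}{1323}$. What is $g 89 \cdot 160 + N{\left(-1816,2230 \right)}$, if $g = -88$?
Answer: $- \frac{1657877759}{1323} \approx -1.2531 \cdot 10^{6}$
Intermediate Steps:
$N{\left(K,M \right)} = \frac{1}{1323}$
$g 89 \cdot 160 + N{\left(-1816,2230 \right)} = \left(-88\right) 89 \cdot 160 + \frac{1}{1323} = \left(-7832\right) 160 + \frac{1}{1323} = -1253120 + \frac{1}{1323} = - \frac{1657877759}{1323}$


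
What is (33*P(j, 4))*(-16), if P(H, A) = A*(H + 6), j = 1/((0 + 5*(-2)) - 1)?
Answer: -12480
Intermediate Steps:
j = -1/11 (j = 1/((0 - 10) - 1) = 1/(-10 - 1) = 1/(-11) = -1/11 ≈ -0.090909)
P(H, A) = A*(6 + H)
(33*P(j, 4))*(-16) = (33*(4*(6 - 1/11)))*(-16) = (33*(4*(65/11)))*(-16) = (33*(260/11))*(-16) = 780*(-16) = -12480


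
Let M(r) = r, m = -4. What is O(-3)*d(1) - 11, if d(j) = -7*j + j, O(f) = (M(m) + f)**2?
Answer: -305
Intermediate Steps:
O(f) = (-4 + f)**2
d(j) = -6*j
O(-3)*d(1) - 11 = (-4 - 3)**2*(-6*1) - 11 = (-7)**2*(-6) - 11 = 49*(-6) - 11 = -294 - 11 = -305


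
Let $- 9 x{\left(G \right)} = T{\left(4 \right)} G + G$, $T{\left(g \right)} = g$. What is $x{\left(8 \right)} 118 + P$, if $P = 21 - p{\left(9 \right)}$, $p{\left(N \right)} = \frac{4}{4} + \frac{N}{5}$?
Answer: $- \frac{22781}{45} \approx -506.24$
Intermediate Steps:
$p{\left(N \right)} = 1 + \frac{N}{5}$ ($p{\left(N \right)} = 4 \cdot \frac{1}{4} + N \frac{1}{5} = 1 + \frac{N}{5}$)
$P = \frac{91}{5}$ ($P = 21 - \left(1 + \frac{1}{5} \cdot 9\right) = 21 - \left(1 + \frac{9}{5}\right) = 21 - \frac{14}{5} = \frac{91}{5} \approx 18.2$)
$x{\left(G \right)} = - \frac{5 G}{9}$ ($x{\left(G \right)} = - \frac{4 G + G}{9} = - \frac{5 G}{9}$)
$x{\left(8 \right)} 118 + P = \left(- \frac{5}{9}\right) 8 \cdot 118 + \frac{91}{5} = \left(- \frac{40}{9}\right) 118 + \frac{91}{5} = - \frac{4720}{9} + \frac{91}{5} = - \frac{22781}{45}$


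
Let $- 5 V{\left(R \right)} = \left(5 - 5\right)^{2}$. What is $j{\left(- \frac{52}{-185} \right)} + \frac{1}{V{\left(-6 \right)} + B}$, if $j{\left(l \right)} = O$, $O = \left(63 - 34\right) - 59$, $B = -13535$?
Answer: $- \frac{406051}{13535} \approx -30.0$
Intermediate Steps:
$V{\left(R \right)} = 0$ ($V{\left(R \right)} = - \frac{\left(5 - 5\right)^{2}}{5} = - \frac{0^{2}}{5} = \left(- \frac{1}{5}\right) 0 = 0$)
$O = -30$ ($O = 29 - 59 = -30$)
$j{\left(l \right)} = -30$
$j{\left(- \frac{52}{-185} \right)} + \frac{1}{V{\left(-6 \right)} + B} = -30 + \frac{1}{0 - 13535} = -30 + \frac{1}{-13535} = -30 - \frac{1}{13535} = - \frac{406051}{13535}$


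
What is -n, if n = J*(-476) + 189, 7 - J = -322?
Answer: 156415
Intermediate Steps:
J = 329 (J = 7 - 1*(-322) = 7 + 322 = 329)
n = -156415 (n = 329*(-476) + 189 = -156604 + 189 = -156415)
-n = -1*(-156415) = 156415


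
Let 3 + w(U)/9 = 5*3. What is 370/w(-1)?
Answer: 185/54 ≈ 3.4259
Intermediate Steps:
w(U) = 108 (w(U) = -27 + 9*(5*3) = -27 + 9*15 = -27 + 135 = 108)
370/w(-1) = 370/108 = 370*(1/108) = 185/54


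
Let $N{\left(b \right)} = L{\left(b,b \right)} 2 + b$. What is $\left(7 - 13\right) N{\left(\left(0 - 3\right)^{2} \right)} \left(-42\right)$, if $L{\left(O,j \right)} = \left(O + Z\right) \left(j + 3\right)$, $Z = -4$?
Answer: $32508$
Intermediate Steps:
$L{\left(O,j \right)} = \left(-4 + O\right) \left(3 + j\right)$ ($L{\left(O,j \right)} = \left(O - 4\right) \left(j + 3\right) = \left(-4 + O\right) \left(3 + j\right)$)
$N{\left(b \right)} = -24 - b + 2 b^{2}$ ($N{\left(b \right)} = \left(-12 - 4 b + 3 b + b b\right) 2 + b = \left(-12 - 4 b + 3 b + b^{2}\right) 2 + b = \left(-12 + b^{2} - b\right) 2 + b = \left(-24 - 2 b + 2 b^{2}\right) + b = -24 - b + 2 b^{2}$)
$\left(7 - 13\right) N{\left(\left(0 - 3\right)^{2} \right)} \left(-42\right) = \left(7 - 13\right) \left(-24 - \left(0 - 3\right)^{2} + 2 \left(\left(0 - 3\right)^{2}\right)^{2}\right) \left(-42\right) = - 6 \left(-24 - \left(-3\right)^{2} + 2 \left(\left(-3\right)^{2}\right)^{2}\right) \left(-42\right) = - 6 \left(-24 - 9 + 2 \cdot 9^{2}\right) \left(-42\right) = - 6 \left(-24 - 9 + 2 \cdot 81\right) \left(-42\right) = - 6 \left(-24 - 9 + 162\right) \left(-42\right) = \left(-6\right) 129 \left(-42\right) = \left(-774\right) \left(-42\right) = 32508$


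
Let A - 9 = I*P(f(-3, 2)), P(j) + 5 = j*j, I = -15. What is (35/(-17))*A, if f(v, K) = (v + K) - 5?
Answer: 15960/17 ≈ 938.82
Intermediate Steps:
f(v, K) = -5 + K + v (f(v, K) = (K + v) - 5 = -5 + K + v)
P(j) = -5 + j**2 (P(j) = -5 + j*j = -5 + j**2)
A = -456 (A = 9 - 15*(-5 + (-5 + 2 - 3)**2) = 9 - 15*(-5 + (-6)**2) = 9 - 15*(-5 + 36) = 9 - 15*31 = 9 - 465 = -456)
(35/(-17))*A = (35/(-17))*(-456) = (35*(-1/17))*(-456) = -35/17*(-456) = 15960/17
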